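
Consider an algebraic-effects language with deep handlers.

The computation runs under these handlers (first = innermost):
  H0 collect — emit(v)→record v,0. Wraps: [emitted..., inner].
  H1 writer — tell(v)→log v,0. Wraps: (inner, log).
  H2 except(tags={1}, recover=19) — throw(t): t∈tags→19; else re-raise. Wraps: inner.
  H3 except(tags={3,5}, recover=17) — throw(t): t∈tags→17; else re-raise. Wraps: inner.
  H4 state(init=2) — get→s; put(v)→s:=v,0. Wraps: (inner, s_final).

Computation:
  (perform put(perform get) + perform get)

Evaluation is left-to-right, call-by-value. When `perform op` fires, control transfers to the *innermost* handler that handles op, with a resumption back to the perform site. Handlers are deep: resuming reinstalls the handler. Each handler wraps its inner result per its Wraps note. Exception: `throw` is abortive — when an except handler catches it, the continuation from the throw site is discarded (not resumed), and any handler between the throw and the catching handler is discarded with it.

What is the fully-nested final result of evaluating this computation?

Answer: (([2], ()), 2)

Evaluation trace:
get @ H4 ⇒ 2
put(2) @ H4 ⇒ s:=2
get @ H4 ⇒ 2
H0 returns [2]
H1 returns ([2], ())
H2 returns ([2], ())
H3 returns ([2], ())
H4 returns (([2], ()), 2)
= (([2], ()), 2)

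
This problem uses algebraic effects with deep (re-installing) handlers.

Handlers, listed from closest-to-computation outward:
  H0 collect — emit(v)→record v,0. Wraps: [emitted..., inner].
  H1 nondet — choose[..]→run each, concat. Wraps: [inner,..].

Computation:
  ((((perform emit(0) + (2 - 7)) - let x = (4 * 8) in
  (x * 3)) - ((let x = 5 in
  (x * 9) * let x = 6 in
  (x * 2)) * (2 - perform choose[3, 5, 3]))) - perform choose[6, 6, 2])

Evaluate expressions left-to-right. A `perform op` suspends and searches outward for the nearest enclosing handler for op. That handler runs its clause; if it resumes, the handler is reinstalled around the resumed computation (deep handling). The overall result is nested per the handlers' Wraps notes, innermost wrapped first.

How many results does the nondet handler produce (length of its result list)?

Working:
emit(0) @ H0 ⇒ out+=0
choose[3, 5, 3] @ H1
  branch[0] choose=3:
    choose[6, 6, 2] @ H1
      branch[0] choose=6:
        H0 returns [0, 433]
        H1 returns [[0, 433]]
      branch[1] choose=6:
        H0 returns [0, 433]
        H1 returns [[0, 433]]
      branch[2] choose=2:
        H0 returns [0, 437]
        H1 returns [[0, 437]]
  branch[1] choose=5:
    choose[6, 6, 2] @ H1
      branch[0] choose=6:
        H0 returns [0, 1513]
        H1 returns [[0, 1513]]
      branch[1] choose=6:
        H0 returns [0, 1513]
        H1 returns [[0, 1513]]
      branch[2] choose=2:
        H0 returns [0, 1517]
        H1 returns [[0, 1517]]
  branch[2] choose=3:
    choose[6, 6, 2] @ H1
      branch[0] choose=6:
        H0 returns [0, 433]
        H1 returns [[0, 433]]
      branch[1] choose=6:
        H0 returns [0, 433]
        H1 returns [[0, 433]]
      branch[2] choose=2:
        H0 returns [0, 437]
        H1 returns [[0, 437]]
= [[0, 433], [0, 433], [0, 437], [0, 1513], [0, 1513], [0, 1517], [0, 433], [0, 433], [0, 437]]

Answer: 9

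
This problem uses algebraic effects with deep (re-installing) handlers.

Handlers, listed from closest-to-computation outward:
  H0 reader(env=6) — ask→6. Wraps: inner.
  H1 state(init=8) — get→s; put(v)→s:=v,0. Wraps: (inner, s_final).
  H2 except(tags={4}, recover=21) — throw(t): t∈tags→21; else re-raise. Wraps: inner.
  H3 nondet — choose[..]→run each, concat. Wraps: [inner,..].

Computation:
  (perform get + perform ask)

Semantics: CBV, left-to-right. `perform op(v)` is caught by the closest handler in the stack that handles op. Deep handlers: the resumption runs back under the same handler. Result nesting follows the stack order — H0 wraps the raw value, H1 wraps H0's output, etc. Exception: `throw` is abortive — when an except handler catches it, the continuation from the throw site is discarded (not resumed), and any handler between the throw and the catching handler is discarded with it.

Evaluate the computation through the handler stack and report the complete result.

Evaluation trace:
get @ H1 ⇒ 8
ask @ H0 ⇒ 6
H0 returns 14
H1 returns (14, 8)
H2 returns (14, 8)
H3 returns [(14, 8)]
= [(14, 8)]

Answer: [(14, 8)]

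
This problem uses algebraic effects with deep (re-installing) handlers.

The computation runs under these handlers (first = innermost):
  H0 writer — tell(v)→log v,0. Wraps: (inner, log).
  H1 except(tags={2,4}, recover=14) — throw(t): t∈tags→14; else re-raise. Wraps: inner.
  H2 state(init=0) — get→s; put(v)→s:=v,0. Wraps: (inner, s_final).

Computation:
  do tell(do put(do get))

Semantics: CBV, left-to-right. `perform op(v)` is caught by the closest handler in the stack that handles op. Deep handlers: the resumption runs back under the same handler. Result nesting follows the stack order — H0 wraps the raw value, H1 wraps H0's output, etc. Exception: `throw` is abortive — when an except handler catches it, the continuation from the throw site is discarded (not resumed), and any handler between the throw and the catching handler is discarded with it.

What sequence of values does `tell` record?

Evaluation trace:
get @ H2 ⇒ 0
put(0) @ H2 ⇒ s:=0
tell(0) @ H0 ⇒ log+=0
H0 returns (0, (0))
H1 returns (0, (0))
H2 returns ((0, (0)), 0)
= ((0, (0)), 0)

Answer: (0)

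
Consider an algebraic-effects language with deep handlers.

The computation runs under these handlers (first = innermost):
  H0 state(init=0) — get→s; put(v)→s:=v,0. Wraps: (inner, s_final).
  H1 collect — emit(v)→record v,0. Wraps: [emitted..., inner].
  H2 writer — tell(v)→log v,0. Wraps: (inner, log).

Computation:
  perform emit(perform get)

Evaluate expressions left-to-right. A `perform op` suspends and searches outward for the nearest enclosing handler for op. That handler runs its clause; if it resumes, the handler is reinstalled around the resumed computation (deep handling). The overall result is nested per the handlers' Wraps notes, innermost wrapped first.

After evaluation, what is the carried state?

Step-by-step:
get @ H0 ⇒ 0
emit(0) @ H1 ⇒ out+=0
H0 returns (0, 0)
H1 returns [0, (0, 0)]
H2 returns ([0, (0, 0)], ())
= ([0, (0, 0)], ())

Answer: 0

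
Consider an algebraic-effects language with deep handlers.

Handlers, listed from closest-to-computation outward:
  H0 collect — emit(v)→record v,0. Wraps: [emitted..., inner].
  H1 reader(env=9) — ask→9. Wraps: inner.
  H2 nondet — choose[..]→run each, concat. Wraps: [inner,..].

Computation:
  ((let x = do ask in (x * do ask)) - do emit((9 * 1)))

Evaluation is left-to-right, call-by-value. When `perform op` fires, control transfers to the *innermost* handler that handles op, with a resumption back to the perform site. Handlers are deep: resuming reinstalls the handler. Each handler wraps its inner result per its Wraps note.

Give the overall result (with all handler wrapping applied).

Answer: [[9, 81]]

Evaluation trace:
ask @ H1 ⇒ 9
ask @ H1 ⇒ 9
emit(9) @ H0 ⇒ out+=9
H0 returns [9, 81]
H1 returns [9, 81]
H2 returns [[9, 81]]
= [[9, 81]]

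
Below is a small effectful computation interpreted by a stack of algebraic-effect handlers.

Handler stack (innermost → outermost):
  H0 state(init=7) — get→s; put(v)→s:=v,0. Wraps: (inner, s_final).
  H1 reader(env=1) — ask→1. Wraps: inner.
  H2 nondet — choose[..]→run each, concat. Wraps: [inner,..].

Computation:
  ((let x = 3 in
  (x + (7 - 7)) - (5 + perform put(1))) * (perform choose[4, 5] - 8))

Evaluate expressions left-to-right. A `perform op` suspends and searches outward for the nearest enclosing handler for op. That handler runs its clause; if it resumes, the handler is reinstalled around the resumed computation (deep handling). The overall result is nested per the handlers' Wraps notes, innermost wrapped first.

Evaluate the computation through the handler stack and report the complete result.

Working:
put(1) @ H0 ⇒ s:=1
choose[4, 5] @ H2
  branch[0] choose=4:
    H0 returns (8, 1)
    H1 returns (8, 1)
    H2 returns [(8, 1)]
  branch[1] choose=5:
    H0 returns (6, 1)
    H1 returns (6, 1)
    H2 returns [(6, 1)]
= [(8, 1), (6, 1)]

Answer: [(8, 1), (6, 1)]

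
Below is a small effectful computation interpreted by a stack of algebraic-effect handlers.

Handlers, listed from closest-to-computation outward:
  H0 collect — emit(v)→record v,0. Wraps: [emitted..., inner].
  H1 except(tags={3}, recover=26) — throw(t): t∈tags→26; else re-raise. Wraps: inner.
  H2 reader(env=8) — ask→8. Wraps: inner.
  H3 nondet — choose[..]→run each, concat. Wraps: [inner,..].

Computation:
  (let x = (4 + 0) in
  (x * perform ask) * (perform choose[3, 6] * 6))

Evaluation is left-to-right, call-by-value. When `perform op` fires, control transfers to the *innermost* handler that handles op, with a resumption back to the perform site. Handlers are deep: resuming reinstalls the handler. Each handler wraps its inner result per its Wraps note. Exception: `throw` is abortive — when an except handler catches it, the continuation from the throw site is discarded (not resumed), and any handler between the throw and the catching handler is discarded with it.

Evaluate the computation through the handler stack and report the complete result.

Working:
ask @ H2 ⇒ 8
choose[3, 6] @ H3
  branch[0] choose=3:
    H0 returns [576]
    H1 returns [576]
    H2 returns [576]
    H3 returns [[576]]
  branch[1] choose=6:
    H0 returns [1152]
    H1 returns [1152]
    H2 returns [1152]
    H3 returns [[1152]]
= [[576], [1152]]

Answer: [[576], [1152]]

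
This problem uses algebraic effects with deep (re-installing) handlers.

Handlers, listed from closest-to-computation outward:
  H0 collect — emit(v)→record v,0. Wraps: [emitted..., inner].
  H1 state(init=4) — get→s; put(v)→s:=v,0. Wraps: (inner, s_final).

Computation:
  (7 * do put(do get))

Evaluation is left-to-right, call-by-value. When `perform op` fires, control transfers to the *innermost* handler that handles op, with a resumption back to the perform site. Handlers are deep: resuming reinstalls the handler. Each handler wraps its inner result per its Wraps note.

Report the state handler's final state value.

Step-by-step:
get @ H1 ⇒ 4
put(4) @ H1 ⇒ s:=4
H0 returns [0]
H1 returns ([0], 4)
= ([0], 4)

Answer: 4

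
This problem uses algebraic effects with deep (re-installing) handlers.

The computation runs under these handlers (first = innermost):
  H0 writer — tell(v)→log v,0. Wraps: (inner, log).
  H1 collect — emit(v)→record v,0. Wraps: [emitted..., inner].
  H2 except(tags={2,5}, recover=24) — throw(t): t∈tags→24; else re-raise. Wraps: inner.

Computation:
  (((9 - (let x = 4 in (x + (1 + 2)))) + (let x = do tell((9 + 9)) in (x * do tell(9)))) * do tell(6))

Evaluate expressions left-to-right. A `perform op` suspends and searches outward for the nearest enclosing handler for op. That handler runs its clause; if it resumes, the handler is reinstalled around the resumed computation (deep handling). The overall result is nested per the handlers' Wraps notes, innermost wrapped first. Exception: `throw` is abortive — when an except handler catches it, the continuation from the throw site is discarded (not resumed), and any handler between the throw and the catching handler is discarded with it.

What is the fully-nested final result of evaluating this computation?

Answer: [(0, (18, 9, 6))]

Working:
tell(18) @ H0 ⇒ log+=18
tell(9) @ H0 ⇒ log+=9
tell(6) @ H0 ⇒ log+=6
H0 returns (0, (18, 9, 6))
H1 returns [(0, (18, 9, 6))]
H2 returns [(0, (18, 9, 6))]
= [(0, (18, 9, 6))]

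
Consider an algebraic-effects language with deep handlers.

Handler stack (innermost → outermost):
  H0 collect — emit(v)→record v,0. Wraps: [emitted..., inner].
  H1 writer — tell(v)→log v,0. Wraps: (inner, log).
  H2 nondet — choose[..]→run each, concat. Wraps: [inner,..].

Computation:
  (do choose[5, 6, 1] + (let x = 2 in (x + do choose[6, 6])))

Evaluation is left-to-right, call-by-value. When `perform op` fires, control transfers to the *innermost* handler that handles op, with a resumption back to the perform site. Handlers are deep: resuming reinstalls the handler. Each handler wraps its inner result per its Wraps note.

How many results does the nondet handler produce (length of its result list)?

Evaluation trace:
choose[5, 6, 1] @ H2
  branch[0] choose=5:
    choose[6, 6] @ H2
      branch[0] choose=6:
        H0 returns [13]
        H1 returns ([13], ())
        H2 returns [([13], ())]
      branch[1] choose=6:
        H0 returns [13]
        H1 returns ([13], ())
        H2 returns [([13], ())]
  branch[1] choose=6:
    choose[6, 6] @ H2
      branch[0] choose=6:
        H0 returns [14]
        H1 returns ([14], ())
        H2 returns [([14], ())]
      branch[1] choose=6:
        H0 returns [14]
        H1 returns ([14], ())
        H2 returns [([14], ())]
  branch[2] choose=1:
    choose[6, 6] @ H2
      branch[0] choose=6:
        H0 returns [9]
        H1 returns ([9], ())
        H2 returns [([9], ())]
      branch[1] choose=6:
        H0 returns [9]
        H1 returns ([9], ())
        H2 returns [([9], ())]
= [([13], ()), ([13], ()), ([14], ()), ([14], ()), ([9], ()), ([9], ())]

Answer: 6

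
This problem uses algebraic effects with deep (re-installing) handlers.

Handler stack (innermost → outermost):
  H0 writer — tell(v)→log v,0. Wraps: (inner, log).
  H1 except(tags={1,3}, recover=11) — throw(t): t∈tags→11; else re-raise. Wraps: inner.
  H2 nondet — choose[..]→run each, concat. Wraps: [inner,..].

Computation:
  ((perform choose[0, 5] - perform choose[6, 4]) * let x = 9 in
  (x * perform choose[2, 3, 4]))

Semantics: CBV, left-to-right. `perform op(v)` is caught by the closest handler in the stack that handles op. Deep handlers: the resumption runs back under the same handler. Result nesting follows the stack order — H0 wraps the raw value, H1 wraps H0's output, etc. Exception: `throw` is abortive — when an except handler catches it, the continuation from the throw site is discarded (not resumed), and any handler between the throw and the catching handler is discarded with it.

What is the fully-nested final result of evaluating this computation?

Answer: [(-108, ()), (-162, ()), (-216, ()), (-72, ()), (-108, ()), (-144, ()), (-18, ()), (-27, ()), (-36, ()), (18, ()), (27, ()), (36, ())]

Working:
choose[0, 5] @ H2
  branch[0] choose=0:
    choose[6, 4] @ H2
      branch[0] choose=6:
        choose[2, 3, 4] @ H2
          branch[0] choose=2:
            H0 returns (-108, ())
            H1 returns (-108, ())
            H2 returns [(-108, ())]
          branch[1] choose=3:
            H0 returns (-162, ())
            H1 returns (-162, ())
            H2 returns [(-162, ())]
          branch[2] choose=4:
            H0 returns (-216, ())
            H1 returns (-216, ())
            H2 returns [(-216, ())]
      branch[1] choose=4:
        choose[2, 3, 4] @ H2
          branch[0] choose=2:
            H0 returns (-72, ())
            H1 returns (-72, ())
            H2 returns [(-72, ())]
          branch[1] choose=3:
            H0 returns (-108, ())
            H1 returns (-108, ())
            H2 returns [(-108, ())]
          branch[2] choose=4:
            H0 returns (-144, ())
            H1 returns (-144, ())
            H2 returns [(-144, ())]
  branch[1] choose=5:
    choose[6, 4] @ H2
      branch[0] choose=6:
        choose[2, 3, 4] @ H2
          branch[0] choose=2:
            H0 returns (-18, ())
            H1 returns (-18, ())
            H2 returns [(-18, ())]
          branch[1] choose=3:
            H0 returns (-27, ())
            H1 returns (-27, ())
            H2 returns [(-27, ())]
          branch[2] choose=4:
            H0 returns (-36, ())
            H1 returns (-36, ())
            H2 returns [(-36, ())]
      branch[1] choose=4:
        choose[2, 3, 4] @ H2
          branch[0] choose=2:
            H0 returns (18, ())
            H1 returns (18, ())
            H2 returns [(18, ())]
          branch[1] choose=3:
            H0 returns (27, ())
            H1 returns (27, ())
            H2 returns [(27, ())]
          branch[2] choose=4:
            H0 returns (36, ())
            H1 returns (36, ())
            H2 returns [(36, ())]
= [(-108, ()), (-162, ()), (-216, ()), (-72, ()), (-108, ()), (-144, ()), (-18, ()), (-27, ()), (-36, ()), (18, ()), (27, ()), (36, ())]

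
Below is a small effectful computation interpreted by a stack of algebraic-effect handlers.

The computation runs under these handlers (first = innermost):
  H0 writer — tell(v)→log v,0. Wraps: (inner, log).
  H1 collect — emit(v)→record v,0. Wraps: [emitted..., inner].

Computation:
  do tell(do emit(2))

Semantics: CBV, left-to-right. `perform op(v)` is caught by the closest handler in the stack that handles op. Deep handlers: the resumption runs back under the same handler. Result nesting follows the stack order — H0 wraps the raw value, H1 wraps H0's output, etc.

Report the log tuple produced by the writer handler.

Evaluation trace:
emit(2) @ H1 ⇒ out+=2
tell(0) @ H0 ⇒ log+=0
H0 returns (0, (0))
H1 returns [2, (0, (0))]
= [2, (0, (0))]

Answer: (0)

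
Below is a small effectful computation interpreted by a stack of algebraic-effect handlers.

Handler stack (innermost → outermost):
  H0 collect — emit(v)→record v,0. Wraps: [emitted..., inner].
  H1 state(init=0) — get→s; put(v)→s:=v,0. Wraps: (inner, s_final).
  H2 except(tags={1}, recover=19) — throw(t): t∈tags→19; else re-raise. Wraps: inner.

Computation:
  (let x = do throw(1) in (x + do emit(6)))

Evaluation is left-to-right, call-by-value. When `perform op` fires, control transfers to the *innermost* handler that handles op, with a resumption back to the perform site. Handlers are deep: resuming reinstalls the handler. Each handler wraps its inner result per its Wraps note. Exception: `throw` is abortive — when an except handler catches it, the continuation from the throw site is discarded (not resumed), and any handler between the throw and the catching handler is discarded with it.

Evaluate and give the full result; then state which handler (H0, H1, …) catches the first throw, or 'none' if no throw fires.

Working:
throw(1) @ H2 caught ⇒ 19
= 19

Answer: 19 ; first throw caught by: H2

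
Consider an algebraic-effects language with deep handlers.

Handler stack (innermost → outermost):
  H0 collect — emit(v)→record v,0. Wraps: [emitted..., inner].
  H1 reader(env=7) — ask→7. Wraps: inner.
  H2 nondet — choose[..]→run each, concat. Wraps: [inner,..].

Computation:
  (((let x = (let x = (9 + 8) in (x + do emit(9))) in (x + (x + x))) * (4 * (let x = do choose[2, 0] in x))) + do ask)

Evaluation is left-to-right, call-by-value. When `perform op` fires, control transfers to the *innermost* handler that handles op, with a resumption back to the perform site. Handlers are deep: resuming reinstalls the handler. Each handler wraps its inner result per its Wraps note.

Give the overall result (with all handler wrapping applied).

Answer: [[9, 415], [9, 7]]

Step-by-step:
emit(9) @ H0 ⇒ out+=9
choose[2, 0] @ H2
  branch[0] choose=2:
    ask @ H1 ⇒ 7
    H0 returns [9, 415]
    H1 returns [9, 415]
    H2 returns [[9, 415]]
  branch[1] choose=0:
    ask @ H1 ⇒ 7
    H0 returns [9, 7]
    H1 returns [9, 7]
    H2 returns [[9, 7]]
= [[9, 415], [9, 7]]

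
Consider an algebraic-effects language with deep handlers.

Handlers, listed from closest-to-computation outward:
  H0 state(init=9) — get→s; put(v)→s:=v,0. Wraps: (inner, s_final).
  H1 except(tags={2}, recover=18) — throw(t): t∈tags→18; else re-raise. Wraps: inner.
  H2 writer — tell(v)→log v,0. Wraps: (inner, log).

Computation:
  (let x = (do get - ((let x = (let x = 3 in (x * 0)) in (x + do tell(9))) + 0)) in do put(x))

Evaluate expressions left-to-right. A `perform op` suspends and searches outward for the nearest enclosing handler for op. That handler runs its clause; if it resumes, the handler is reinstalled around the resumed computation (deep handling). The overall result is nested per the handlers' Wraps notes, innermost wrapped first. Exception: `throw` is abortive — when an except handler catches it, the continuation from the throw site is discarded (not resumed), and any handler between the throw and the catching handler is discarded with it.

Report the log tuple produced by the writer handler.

Answer: (9)

Step-by-step:
get @ H0 ⇒ 9
tell(9) @ H2 ⇒ log+=9
put(9) @ H0 ⇒ s:=9
H0 returns (0, 9)
H1 returns (0, 9)
H2 returns ((0, 9), (9))
= ((0, 9), (9))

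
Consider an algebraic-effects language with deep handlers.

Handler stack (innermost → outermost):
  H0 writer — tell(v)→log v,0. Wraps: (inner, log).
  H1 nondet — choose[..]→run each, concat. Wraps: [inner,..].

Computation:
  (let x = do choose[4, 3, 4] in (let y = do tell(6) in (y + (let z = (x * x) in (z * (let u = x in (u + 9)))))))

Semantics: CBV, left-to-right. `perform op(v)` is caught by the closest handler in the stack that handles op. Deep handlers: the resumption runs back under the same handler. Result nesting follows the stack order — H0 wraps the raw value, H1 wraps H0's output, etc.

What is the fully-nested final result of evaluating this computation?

Evaluation trace:
choose[4, 3, 4] @ H1
  branch[0] choose=4:
    tell(6) @ H0 ⇒ log+=6
    H0 returns (208, (6))
    H1 returns [(208, (6))]
  branch[1] choose=3:
    tell(6) @ H0 ⇒ log+=6
    H0 returns (108, (6))
    H1 returns [(108, (6))]
  branch[2] choose=4:
    tell(6) @ H0 ⇒ log+=6
    H0 returns (208, (6))
    H1 returns [(208, (6))]
= [(208, (6)), (108, (6)), (208, (6))]

Answer: [(208, (6)), (108, (6)), (208, (6))]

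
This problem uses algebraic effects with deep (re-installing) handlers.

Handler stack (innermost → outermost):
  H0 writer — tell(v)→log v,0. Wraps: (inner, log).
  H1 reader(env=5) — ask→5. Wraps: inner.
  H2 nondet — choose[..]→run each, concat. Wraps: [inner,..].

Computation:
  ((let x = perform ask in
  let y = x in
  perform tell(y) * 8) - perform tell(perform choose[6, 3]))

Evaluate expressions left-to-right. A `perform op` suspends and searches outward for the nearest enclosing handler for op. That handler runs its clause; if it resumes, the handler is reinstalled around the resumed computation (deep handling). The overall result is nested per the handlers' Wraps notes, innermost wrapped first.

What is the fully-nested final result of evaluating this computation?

Answer: [(0, (5, 6)), (0, (5, 3))]

Evaluation trace:
ask @ H1 ⇒ 5
tell(5) @ H0 ⇒ log+=5
choose[6, 3] @ H2
  branch[0] choose=6:
    tell(6) @ H0 ⇒ log+=6
    H0 returns (0, (5, 6))
    H1 returns (0, (5, 6))
    H2 returns [(0, (5, 6))]
  branch[1] choose=3:
    tell(3) @ H0 ⇒ log+=3
    H0 returns (0, (5, 3))
    H1 returns (0, (5, 3))
    H2 returns [(0, (5, 3))]
= [(0, (5, 6)), (0, (5, 3))]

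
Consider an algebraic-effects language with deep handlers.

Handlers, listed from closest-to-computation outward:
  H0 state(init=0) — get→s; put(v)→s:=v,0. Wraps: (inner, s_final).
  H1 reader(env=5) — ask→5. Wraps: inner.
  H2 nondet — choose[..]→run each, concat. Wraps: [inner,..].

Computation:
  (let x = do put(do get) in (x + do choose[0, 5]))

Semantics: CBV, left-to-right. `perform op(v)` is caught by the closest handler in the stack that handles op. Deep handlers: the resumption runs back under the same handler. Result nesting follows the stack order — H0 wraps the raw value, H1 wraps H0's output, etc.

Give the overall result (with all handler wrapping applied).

Working:
get @ H0 ⇒ 0
put(0) @ H0 ⇒ s:=0
choose[0, 5] @ H2
  branch[0] choose=0:
    H0 returns (0, 0)
    H1 returns (0, 0)
    H2 returns [(0, 0)]
  branch[1] choose=5:
    H0 returns (5, 0)
    H1 returns (5, 0)
    H2 returns [(5, 0)]
= [(0, 0), (5, 0)]

Answer: [(0, 0), (5, 0)]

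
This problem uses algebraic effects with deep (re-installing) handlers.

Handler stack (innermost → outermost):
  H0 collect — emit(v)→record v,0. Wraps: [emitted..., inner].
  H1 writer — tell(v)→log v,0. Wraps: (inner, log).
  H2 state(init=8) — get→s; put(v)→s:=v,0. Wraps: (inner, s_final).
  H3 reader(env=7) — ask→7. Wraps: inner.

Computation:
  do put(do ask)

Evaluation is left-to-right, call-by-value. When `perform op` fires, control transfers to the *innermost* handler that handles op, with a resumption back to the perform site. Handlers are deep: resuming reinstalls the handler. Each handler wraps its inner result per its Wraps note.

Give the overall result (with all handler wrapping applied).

Answer: (([0], ()), 7)

Step-by-step:
ask @ H3 ⇒ 7
put(7) @ H2 ⇒ s:=7
H0 returns [0]
H1 returns ([0], ())
H2 returns (([0], ()), 7)
H3 returns (([0], ()), 7)
= (([0], ()), 7)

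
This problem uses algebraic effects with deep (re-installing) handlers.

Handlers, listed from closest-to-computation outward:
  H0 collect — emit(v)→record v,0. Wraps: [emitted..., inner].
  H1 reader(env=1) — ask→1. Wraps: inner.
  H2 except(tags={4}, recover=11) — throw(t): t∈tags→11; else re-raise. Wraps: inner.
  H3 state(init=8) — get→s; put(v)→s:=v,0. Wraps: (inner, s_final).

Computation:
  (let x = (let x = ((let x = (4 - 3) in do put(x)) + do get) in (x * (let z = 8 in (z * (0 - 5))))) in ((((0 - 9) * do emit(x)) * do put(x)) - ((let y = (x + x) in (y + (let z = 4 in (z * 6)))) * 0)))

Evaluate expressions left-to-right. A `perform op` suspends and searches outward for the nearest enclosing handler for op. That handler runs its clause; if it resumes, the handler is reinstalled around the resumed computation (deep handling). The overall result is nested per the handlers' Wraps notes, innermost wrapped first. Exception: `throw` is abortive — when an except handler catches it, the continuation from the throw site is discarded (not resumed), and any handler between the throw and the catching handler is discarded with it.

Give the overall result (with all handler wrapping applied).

Evaluation trace:
put(1) @ H3 ⇒ s:=1
get @ H3 ⇒ 1
emit(-40) @ H0 ⇒ out+=-40
put(-40) @ H3 ⇒ s:=-40
H0 returns [-40, 0]
H1 returns [-40, 0]
H2 returns [-40, 0]
H3 returns ([-40, 0], -40)
= ([-40, 0], -40)

Answer: ([-40, 0], -40)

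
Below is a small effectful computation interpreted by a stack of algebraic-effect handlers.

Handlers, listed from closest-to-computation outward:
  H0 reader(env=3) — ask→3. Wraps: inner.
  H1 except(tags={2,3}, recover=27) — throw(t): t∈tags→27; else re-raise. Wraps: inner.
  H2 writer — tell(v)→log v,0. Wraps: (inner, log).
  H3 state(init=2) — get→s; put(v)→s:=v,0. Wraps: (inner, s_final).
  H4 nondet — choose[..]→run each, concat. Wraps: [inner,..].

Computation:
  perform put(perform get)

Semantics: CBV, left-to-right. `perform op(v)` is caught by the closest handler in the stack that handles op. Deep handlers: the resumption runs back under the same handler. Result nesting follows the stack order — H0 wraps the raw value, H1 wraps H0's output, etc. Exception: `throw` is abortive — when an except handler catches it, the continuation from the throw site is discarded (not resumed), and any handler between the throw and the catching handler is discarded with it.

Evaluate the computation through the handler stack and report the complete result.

Working:
get @ H3 ⇒ 2
put(2) @ H3 ⇒ s:=2
H0 returns 0
H1 returns 0
H2 returns (0, ())
H3 returns ((0, ()), 2)
H4 returns [((0, ()), 2)]
= [((0, ()), 2)]

Answer: [((0, ()), 2)]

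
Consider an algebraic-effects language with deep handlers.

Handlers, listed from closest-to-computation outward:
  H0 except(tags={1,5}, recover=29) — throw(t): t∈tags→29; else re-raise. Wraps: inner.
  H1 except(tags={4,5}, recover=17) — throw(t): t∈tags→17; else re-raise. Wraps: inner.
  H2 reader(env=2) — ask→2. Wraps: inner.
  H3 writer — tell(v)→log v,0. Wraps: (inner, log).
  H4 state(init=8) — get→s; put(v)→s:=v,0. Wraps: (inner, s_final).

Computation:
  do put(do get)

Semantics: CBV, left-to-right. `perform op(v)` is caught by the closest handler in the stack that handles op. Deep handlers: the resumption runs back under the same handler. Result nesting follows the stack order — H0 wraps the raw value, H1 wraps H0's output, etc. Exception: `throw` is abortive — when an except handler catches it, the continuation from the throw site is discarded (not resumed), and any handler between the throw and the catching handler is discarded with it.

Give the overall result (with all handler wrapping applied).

Answer: ((0, ()), 8)

Evaluation trace:
get @ H4 ⇒ 8
put(8) @ H4 ⇒ s:=8
H0 returns 0
H1 returns 0
H2 returns 0
H3 returns (0, ())
H4 returns ((0, ()), 8)
= ((0, ()), 8)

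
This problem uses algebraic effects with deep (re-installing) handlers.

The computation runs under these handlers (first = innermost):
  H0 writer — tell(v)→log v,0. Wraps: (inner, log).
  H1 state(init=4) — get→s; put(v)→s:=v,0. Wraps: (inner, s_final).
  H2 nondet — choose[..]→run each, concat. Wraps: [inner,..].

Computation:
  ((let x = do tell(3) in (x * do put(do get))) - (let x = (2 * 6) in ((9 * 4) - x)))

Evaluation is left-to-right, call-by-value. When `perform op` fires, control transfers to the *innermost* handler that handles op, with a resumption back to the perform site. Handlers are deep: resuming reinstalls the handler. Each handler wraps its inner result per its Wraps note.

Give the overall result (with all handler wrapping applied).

Evaluation trace:
tell(3) @ H0 ⇒ log+=3
get @ H1 ⇒ 4
put(4) @ H1 ⇒ s:=4
H0 returns (-24, (3))
H1 returns ((-24, (3)), 4)
H2 returns [((-24, (3)), 4)]
= [((-24, (3)), 4)]

Answer: [((-24, (3)), 4)]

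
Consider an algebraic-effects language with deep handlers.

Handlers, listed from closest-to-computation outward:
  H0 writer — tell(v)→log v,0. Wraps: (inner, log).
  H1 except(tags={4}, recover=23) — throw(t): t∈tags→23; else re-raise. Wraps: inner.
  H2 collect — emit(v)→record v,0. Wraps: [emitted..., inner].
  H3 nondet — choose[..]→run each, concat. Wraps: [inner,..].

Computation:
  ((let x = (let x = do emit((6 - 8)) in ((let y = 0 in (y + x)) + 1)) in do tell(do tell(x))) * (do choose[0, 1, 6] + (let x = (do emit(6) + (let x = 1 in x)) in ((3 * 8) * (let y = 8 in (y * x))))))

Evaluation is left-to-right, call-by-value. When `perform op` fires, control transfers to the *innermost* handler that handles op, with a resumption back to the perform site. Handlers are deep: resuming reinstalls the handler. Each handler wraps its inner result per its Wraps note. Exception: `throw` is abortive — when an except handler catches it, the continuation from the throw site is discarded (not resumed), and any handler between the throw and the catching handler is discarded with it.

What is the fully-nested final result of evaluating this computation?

Step-by-step:
emit(-2) @ H2 ⇒ out+=-2
tell(1) @ H0 ⇒ log+=1
tell(0) @ H0 ⇒ log+=0
choose[0, 1, 6] @ H3
  branch[0] choose=0:
    emit(6) @ H2 ⇒ out+=6
    H0 returns (0, (1, 0))
    H1 returns (0, (1, 0))
    H2 returns [-2, 6, (0, (1, 0))]
    H3 returns [[-2, 6, (0, (1, 0))]]
  branch[1] choose=1:
    emit(6) @ H2 ⇒ out+=6
    H0 returns (0, (1, 0))
    H1 returns (0, (1, 0))
    H2 returns [-2, 6, (0, (1, 0))]
    H3 returns [[-2, 6, (0, (1, 0))]]
  branch[2] choose=6:
    emit(6) @ H2 ⇒ out+=6
    H0 returns (0, (1, 0))
    H1 returns (0, (1, 0))
    H2 returns [-2, 6, (0, (1, 0))]
    H3 returns [[-2, 6, (0, (1, 0))]]
= [[-2, 6, (0, (1, 0))], [-2, 6, (0, (1, 0))], [-2, 6, (0, (1, 0))]]

Answer: [[-2, 6, (0, (1, 0))], [-2, 6, (0, (1, 0))], [-2, 6, (0, (1, 0))]]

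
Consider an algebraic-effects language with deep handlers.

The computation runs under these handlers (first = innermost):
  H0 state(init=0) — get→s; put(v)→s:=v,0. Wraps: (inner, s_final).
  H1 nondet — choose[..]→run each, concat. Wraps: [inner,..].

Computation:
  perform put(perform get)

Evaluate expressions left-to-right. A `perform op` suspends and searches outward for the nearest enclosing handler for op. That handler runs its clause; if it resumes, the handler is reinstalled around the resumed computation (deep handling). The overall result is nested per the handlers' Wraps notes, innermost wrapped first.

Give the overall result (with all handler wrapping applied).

Answer: [(0, 0)]

Evaluation trace:
get @ H0 ⇒ 0
put(0) @ H0 ⇒ s:=0
H0 returns (0, 0)
H1 returns [(0, 0)]
= [(0, 0)]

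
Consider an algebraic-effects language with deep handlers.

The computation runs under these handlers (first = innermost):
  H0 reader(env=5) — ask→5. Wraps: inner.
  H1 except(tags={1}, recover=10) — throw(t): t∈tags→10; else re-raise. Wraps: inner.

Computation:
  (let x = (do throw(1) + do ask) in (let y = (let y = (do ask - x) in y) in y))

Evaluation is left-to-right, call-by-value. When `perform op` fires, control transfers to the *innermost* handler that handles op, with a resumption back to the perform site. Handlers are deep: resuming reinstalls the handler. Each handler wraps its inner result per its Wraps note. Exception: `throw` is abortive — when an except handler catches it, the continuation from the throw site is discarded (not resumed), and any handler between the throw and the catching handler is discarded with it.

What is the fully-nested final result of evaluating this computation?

Step-by-step:
throw(1) @ H1 caught ⇒ 10
= 10

Answer: 10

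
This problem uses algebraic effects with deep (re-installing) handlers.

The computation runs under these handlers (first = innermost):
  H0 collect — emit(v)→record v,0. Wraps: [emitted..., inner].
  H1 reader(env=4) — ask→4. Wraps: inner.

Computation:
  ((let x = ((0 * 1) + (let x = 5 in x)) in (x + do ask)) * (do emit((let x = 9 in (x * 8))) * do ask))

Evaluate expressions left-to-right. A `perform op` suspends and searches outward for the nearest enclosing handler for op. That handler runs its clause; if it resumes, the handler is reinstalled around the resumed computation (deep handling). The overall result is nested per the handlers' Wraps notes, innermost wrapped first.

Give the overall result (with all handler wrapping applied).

Answer: [72, 0]

Step-by-step:
ask @ H1 ⇒ 4
emit(72) @ H0 ⇒ out+=72
ask @ H1 ⇒ 4
H0 returns [72, 0]
H1 returns [72, 0]
= [72, 0]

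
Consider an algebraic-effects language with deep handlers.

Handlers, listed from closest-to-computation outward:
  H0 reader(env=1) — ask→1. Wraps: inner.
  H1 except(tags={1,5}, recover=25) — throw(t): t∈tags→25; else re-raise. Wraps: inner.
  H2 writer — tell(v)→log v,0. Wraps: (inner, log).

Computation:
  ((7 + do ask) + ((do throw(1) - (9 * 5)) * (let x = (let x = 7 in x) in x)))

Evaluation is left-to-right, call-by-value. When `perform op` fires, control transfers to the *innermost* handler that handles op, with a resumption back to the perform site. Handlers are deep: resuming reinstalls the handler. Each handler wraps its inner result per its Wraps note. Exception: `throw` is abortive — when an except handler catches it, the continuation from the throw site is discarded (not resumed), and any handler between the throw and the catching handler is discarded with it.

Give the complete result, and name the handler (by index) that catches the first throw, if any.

Evaluation trace:
ask @ H0 ⇒ 1
throw(1) @ H1 caught ⇒ 25
H2 returns (25, ())
= (25, ())

Answer: (25, ()) ; first throw caught by: H1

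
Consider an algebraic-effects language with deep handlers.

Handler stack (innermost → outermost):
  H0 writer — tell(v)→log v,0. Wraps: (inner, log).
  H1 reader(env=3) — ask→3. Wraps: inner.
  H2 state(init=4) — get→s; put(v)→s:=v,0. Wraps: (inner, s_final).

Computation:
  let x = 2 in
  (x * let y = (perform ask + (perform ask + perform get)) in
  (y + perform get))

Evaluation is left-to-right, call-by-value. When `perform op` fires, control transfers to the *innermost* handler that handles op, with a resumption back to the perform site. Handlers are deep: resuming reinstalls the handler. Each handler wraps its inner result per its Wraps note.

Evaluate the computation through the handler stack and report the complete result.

Answer: ((28, ()), 4)

Step-by-step:
ask @ H1 ⇒ 3
ask @ H1 ⇒ 3
get @ H2 ⇒ 4
get @ H2 ⇒ 4
H0 returns (28, ())
H1 returns (28, ())
H2 returns ((28, ()), 4)
= ((28, ()), 4)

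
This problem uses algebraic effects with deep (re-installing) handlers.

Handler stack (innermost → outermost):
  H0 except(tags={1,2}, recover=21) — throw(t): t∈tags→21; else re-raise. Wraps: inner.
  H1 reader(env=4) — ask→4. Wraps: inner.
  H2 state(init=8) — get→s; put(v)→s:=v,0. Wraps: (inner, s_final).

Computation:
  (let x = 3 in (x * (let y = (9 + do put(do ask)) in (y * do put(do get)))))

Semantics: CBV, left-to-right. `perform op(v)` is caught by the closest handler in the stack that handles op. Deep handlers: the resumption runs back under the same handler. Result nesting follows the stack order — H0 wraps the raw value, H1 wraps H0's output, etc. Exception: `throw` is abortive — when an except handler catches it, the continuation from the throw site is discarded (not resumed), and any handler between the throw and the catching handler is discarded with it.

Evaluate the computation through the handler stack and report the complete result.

Answer: (0, 4)

Evaluation trace:
ask @ H1 ⇒ 4
put(4) @ H2 ⇒ s:=4
get @ H2 ⇒ 4
put(4) @ H2 ⇒ s:=4
H0 returns 0
H1 returns 0
H2 returns (0, 4)
= (0, 4)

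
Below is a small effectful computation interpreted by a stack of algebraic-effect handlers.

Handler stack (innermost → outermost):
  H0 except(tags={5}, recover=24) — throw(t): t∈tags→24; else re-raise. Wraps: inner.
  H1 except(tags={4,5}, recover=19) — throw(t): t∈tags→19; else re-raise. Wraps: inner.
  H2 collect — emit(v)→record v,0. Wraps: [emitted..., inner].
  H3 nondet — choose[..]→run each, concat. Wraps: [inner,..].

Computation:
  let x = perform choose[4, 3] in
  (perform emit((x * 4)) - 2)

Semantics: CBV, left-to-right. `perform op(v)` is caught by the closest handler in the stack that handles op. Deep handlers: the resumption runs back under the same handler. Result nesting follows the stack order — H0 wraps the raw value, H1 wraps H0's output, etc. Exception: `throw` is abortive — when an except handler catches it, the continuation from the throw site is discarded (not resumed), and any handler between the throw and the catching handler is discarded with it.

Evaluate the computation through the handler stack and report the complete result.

Step-by-step:
choose[4, 3] @ H3
  branch[0] choose=4:
    emit(16) @ H2 ⇒ out+=16
    H0 returns -2
    H1 returns -2
    H2 returns [16, -2]
    H3 returns [[16, -2]]
  branch[1] choose=3:
    emit(12) @ H2 ⇒ out+=12
    H0 returns -2
    H1 returns -2
    H2 returns [12, -2]
    H3 returns [[12, -2]]
= [[16, -2], [12, -2]]

Answer: [[16, -2], [12, -2]]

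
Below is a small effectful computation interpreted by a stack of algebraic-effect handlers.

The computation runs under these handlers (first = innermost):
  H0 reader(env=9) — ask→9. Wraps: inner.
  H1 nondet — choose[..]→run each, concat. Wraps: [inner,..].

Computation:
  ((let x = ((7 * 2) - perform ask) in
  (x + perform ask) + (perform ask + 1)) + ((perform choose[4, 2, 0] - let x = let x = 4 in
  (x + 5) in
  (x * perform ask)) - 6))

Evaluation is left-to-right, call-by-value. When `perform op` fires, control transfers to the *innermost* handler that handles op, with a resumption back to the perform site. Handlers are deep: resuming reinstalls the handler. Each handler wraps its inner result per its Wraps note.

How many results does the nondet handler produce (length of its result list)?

Answer: 3

Evaluation trace:
ask @ H0 ⇒ 9
ask @ H0 ⇒ 9
ask @ H0 ⇒ 9
choose[4, 2, 0] @ H1
  branch[0] choose=4:
    ask @ H0 ⇒ 9
    H0 returns -59
    H1 returns [-59]
  branch[1] choose=2:
    ask @ H0 ⇒ 9
    H0 returns -61
    H1 returns [-61]
  branch[2] choose=0:
    ask @ H0 ⇒ 9
    H0 returns -63
    H1 returns [-63]
= [-59, -61, -63]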